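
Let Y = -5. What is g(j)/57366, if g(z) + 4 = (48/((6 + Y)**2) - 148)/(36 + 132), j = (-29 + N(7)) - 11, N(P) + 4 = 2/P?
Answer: -193/2409372 ≈ -8.0104e-5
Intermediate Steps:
N(P) = -4 + 2/P
j = -306/7 (j = (-29 + (-4 + 2/7)) - 11 = (-29 - 26/7) - 11 = -229/7 - 11 = -306/7 ≈ -43.714)
g(z) = -193/42 (g(z) = -4 + (48/((6 - 5)**2) - 148)/(36 + 132) = -4 + (48/(1**2) - 148)/168 = -4 + (48/1 - 148)*(1/168) = -4 + (48*1 - 148)*(1/168) = -4 + (48 - 148)*(1/168) = -4 - 100*1/168 = -4 - 25/42 = -193/42)
g(j)/57366 = -193/42/57366 = -193/42*1/57366 = -193/2409372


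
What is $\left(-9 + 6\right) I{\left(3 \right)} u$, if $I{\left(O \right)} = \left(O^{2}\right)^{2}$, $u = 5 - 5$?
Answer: $0$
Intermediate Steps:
$u = 0$ ($u = 5 - 5 = 0$)
$I{\left(O \right)} = O^{4}$
$\left(-9 + 6\right) I{\left(3 \right)} u = \left(-9 + 6\right) 3^{4} \cdot 0 = \left(-3\right) 81 \cdot 0 = \left(-243\right) 0 = 0$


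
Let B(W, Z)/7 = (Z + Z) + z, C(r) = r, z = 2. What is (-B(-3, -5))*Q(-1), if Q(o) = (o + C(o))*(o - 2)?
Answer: 336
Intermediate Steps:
B(W, Z) = 14 + 14*Z (B(W, Z) = 7*((Z + Z) + 2) = 7*(2*Z + 2) = 7*(2 + 2*Z) = 14 + 14*Z)
Q(o) = 2*o*(-2 + o) (Q(o) = (o + o)*(o - 2) = (2*o)*(-2 + o) = 2*o*(-2 + o))
(-B(-3, -5))*Q(-1) = (-(14 + 14*(-5)))*(2*(-1)*(-2 - 1)) = (-(14 - 70))*(2*(-1)*(-3)) = -1*(-56)*6 = 56*6 = 336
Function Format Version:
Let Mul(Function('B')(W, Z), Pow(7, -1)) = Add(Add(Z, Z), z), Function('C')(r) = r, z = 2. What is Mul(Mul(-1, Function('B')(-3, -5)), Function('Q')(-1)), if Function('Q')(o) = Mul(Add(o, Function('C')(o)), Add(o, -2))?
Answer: 336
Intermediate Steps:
Function('B')(W, Z) = Add(14, Mul(14, Z)) (Function('B')(W, Z) = Mul(7, Add(Add(Z, Z), 2)) = Mul(7, Add(Mul(2, Z), 2)) = Mul(7, Add(2, Mul(2, Z))) = Add(14, Mul(14, Z)))
Function('Q')(o) = Mul(2, o, Add(-2, o)) (Function('Q')(o) = Mul(Add(o, o), Add(o, -2)) = Mul(Mul(2, o), Add(-2, o)) = Mul(2, o, Add(-2, o)))
Mul(Mul(-1, Function('B')(-3, -5)), Function('Q')(-1)) = Mul(Mul(-1, Add(14, Mul(14, -5))), Mul(2, -1, Add(-2, -1))) = Mul(Mul(-1, Add(14, -70)), Mul(2, -1, -3)) = Mul(Mul(-1, -56), 6) = Mul(56, 6) = 336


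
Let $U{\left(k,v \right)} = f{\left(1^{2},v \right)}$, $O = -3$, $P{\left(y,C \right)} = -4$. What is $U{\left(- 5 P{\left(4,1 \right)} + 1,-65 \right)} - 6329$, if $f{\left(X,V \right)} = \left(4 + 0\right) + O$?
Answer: $-6328$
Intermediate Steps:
$f{\left(X,V \right)} = 1$ ($f{\left(X,V \right)} = \left(4 + 0\right) - 3 = 4 - 3 = 1$)
$U{\left(k,v \right)} = 1$
$U{\left(- 5 P{\left(4,1 \right)} + 1,-65 \right)} - 6329 = 1 - 6329 = -6328$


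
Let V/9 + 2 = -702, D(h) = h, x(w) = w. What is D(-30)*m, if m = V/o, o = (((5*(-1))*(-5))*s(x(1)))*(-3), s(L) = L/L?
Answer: -12672/5 ≈ -2534.4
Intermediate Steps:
V = -6336 (V = -18 + 9*(-702) = -18 - 6318 = -6336)
s(L) = 1
o = -75 (o = (((5*(-1))*(-5))*1)*(-3) = (-5*(-5)*1)*(-3) = (25*1)*(-3) = 25*(-3) = -75)
m = 2112/25 (m = -6336/(-75) = -6336*(-1/75) = 2112/25 ≈ 84.480)
D(-30)*m = -30*2112/25 = -12672/5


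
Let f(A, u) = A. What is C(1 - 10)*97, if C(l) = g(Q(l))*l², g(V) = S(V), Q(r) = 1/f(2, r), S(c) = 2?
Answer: 15714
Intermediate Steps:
Q(r) = ½ (Q(r) = 1/2 = ½)
g(V) = 2
C(l) = 2*l²
C(1 - 10)*97 = (2*(1 - 10)²)*97 = (2*(-9)²)*97 = (2*81)*97 = 162*97 = 15714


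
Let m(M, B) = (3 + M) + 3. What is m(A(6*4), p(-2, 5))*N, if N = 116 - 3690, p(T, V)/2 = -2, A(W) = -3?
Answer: -10722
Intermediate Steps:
p(T, V) = -4 (p(T, V) = 2*(-2) = -4)
m(M, B) = 6 + M
N = -3574
m(A(6*4), p(-2, 5))*N = (6 - 3)*(-3574) = 3*(-3574) = -10722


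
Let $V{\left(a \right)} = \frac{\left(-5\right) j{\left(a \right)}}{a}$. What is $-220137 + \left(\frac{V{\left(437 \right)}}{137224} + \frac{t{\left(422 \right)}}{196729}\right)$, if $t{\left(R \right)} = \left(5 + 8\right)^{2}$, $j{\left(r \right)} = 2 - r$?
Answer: $- \frac{199769685341902429}{907478916104} \approx -2.2014 \cdot 10^{5}$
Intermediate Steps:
$V{\left(a \right)} = \frac{-10 + 5 a}{a}$ ($V{\left(a \right)} = \frac{\left(-5\right) \left(2 - a\right)}{a} = \frac{-10 + 5 a}{a}$)
$t{\left(R \right)} = 169$ ($t{\left(R \right)} = 13^{2} = 169$)
$-220137 + \left(\frac{V{\left(437 \right)}}{137224} + \frac{t{\left(422 \right)}}{196729}\right) = -220137 + \left(\frac{5 - \frac{10}{437}}{137224} + \frac{169}{196729}\right) = -220137 + \left(\left(5 - \frac{10}{437}\right) \frac{1}{137224} + 169 \cdot \frac{1}{196729}\right) = -220137 + \left(\left(5 - \frac{10}{437}\right) \frac{1}{137224} + \frac{13}{15133}\right) = -220137 + \left(\frac{2175}{437} \cdot \frac{1}{137224} + \frac{13}{15133}\right) = -220137 + \left(\frac{2175}{59966888} + \frac{13}{15133}\right) = -220137 + \frac{812483819}{907478916104} = - \frac{199769685341902429}{907478916104}$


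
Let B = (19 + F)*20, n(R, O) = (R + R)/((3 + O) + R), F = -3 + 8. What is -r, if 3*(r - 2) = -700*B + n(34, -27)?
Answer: 1679936/15 ≈ 1.1200e+5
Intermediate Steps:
F = 5
n(R, O) = 2*R/(3 + O + R) (n(R, O) = (2*R)/(3 + O + R) = 2*R/(3 + O + R))
B = 480 (B = (19 + 5)*20 = 24*20 = 480)
r = -1679936/15 (r = 2 + (-700*480 + 2*34/(3 - 27 + 34))/3 = 2 + (-336000 + 2*34/10)/3 = 2 + (-336000 + 2*34*(⅒))/3 = 2 + (-336000 + 34/5)/3 = 2 + (⅓)*(-1679966/5) = 2 - 1679966/15 = -1679936/15 ≈ -1.1200e+5)
-r = -1*(-1679936/15) = 1679936/15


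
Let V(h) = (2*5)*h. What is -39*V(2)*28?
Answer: -21840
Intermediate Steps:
V(h) = 10*h
-39*V(2)*28 = -390*2*28 = -39*20*28 = -780*28 = -21840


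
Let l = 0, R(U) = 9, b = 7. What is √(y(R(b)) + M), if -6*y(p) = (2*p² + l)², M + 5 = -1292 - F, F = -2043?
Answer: 2*I*√907 ≈ 60.233*I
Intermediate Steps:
M = 746 (M = -5 + (-1292 - 1*(-2043)) = -5 + (-1292 + 2043) = -5 + 751 = 746)
y(p) = -2*p⁴/3 (y(p) = -(2*p² + 0)²/6 = -4*p⁴/6 = -2*p⁴/3)
√(y(R(b)) + M) = √(-⅔*9⁴ + 746) = √(-⅔*6561 + 746) = √(-4374 + 746) = √(-3628) = 2*I*√907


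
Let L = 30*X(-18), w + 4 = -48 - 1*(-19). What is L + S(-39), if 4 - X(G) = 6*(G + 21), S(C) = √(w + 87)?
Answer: -420 + 3*√6 ≈ -412.65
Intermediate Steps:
w = -33 (w = -4 + (-48 - 1*(-19)) = -4 + (-48 + 19) = -4 - 29 = -33)
S(C) = 3*√6 (S(C) = √(-33 + 87) = √54 = 3*√6)
X(G) = -122 - 6*G (X(G) = 4 - 6*(G + 21) = 4 - 6*(21 + G) = 4 - (126 + 6*G) = 4 + (-126 - 6*G) = -122 - 6*G)
L = -420 (L = 30*(-122 - 6*(-18)) = 30*(-122 + 108) = 30*(-14) = -420)
L + S(-39) = -420 + 3*√6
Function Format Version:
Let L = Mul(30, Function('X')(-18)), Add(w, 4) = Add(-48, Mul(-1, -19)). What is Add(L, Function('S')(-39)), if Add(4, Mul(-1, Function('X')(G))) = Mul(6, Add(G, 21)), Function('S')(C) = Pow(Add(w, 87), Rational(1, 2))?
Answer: Add(-420, Mul(3, Pow(6, Rational(1, 2)))) ≈ -412.65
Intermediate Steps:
w = -33 (w = Add(-4, Add(-48, Mul(-1, -19))) = Add(-4, Add(-48, 19)) = Add(-4, -29) = -33)
Function('S')(C) = Mul(3, Pow(6, Rational(1, 2))) (Function('S')(C) = Pow(Add(-33, 87), Rational(1, 2)) = Pow(54, Rational(1, 2)) = Mul(3, Pow(6, Rational(1, 2))))
Function('X')(G) = Add(-122, Mul(-6, G)) (Function('X')(G) = Add(4, Mul(-1, Mul(6, Add(G, 21)))) = Add(4, Mul(-1, Mul(6, Add(21, G)))) = Add(4, Mul(-1, Add(126, Mul(6, G)))) = Add(4, Add(-126, Mul(-6, G))) = Add(-122, Mul(-6, G)))
L = -420 (L = Mul(30, Add(-122, Mul(-6, -18))) = Mul(30, Add(-122, 108)) = Mul(30, -14) = -420)
Add(L, Function('S')(-39)) = Add(-420, Mul(3, Pow(6, Rational(1, 2))))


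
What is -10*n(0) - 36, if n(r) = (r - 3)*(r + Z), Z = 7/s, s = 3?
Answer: 34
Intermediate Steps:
Z = 7/3 ≈ 2.3333
n(r) = (-3 + r)*(7/3 + r) (n(r) = (r - 3)*(r + 7/3) = (-3 + r)*(7/3 + r))
-10*n(0) - 36 = -10*(-7 + 0² - ⅔*0) - 36 = -10*(-7 + 0 + 0) - 36 = -10*(-7) - 36 = 70 - 36 = 34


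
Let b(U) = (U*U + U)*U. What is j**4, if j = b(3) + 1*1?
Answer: 1874161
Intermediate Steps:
b(U) = U*(U + U**2) (b(U) = (U**2 + U)*U = (U + U**2)*U = U*(U + U**2))
j = 37 (j = 3**2*(1 + 3) + 1*1 = 9*4 + 1 = 36 + 1 = 37)
j**4 = 37**4 = 1874161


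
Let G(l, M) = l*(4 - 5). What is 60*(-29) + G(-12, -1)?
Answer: -1728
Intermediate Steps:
G(l, M) = -l (G(l, M) = l*(-1) = -l)
60*(-29) + G(-12, -1) = 60*(-29) - 1*(-12) = -1740 + 12 = -1728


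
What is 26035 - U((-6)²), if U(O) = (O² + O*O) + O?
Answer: 23407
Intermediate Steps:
U(O) = O + 2*O² (U(O) = (O² + O²) + O = 2*O² + O = O + 2*O²)
26035 - U((-6)²) = 26035 - (-6)²*(1 + 2*(-6)²) = 26035 - 36*(1 + 2*36) = 26035 - 36*(1 + 72) = 26035 - 36*73 = 26035 - 1*2628 = 26035 - 2628 = 23407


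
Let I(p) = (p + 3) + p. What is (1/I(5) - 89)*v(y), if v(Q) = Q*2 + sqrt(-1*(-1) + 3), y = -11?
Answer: 23120/13 ≈ 1778.5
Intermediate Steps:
I(p) = 3 + 2*p (I(p) = (3 + p) + p = 3 + 2*p)
v(Q) = 2 + 2*Q (v(Q) = 2*Q + sqrt(1 + 3) = 2*Q + sqrt(4) = 2*Q + 2 = 2 + 2*Q)
(1/I(5) - 89)*v(y) = (1/(3 + 2*5) - 89)*(2 + 2*(-11)) = (1/(3 + 10) - 89)*(2 - 22) = (1/13 - 89)*(-20) = -1156/13*(-20) = 23120/13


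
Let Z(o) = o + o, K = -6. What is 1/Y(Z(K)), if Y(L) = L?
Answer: -1/12 ≈ -0.083333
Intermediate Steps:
Z(o) = 2*o
1/Y(Z(K)) = 1/(2*(-6)) = 1/(-12) = -1/12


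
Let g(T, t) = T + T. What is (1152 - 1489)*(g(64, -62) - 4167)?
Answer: 1361143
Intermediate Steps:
g(T, t) = 2*T
(1152 - 1489)*(g(64, -62) - 4167) = (1152 - 1489)*(2*64 - 4167) = -337*(128 - 4167) = -337*(-4039) = 1361143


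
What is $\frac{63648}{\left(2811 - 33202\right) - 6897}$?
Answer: $- \frac{7956}{4661} \approx -1.7069$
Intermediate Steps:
$\frac{63648}{\left(2811 - 33202\right) - 6897} = \frac{63648}{-30391 - 6897} = \frac{63648}{-37288} = 63648 \left(- \frac{1}{37288}\right) = - \frac{7956}{4661}$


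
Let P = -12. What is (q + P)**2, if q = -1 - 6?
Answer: 361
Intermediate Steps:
q = -7
(q + P)**2 = (-7 - 12)**2 = (-19)**2 = 361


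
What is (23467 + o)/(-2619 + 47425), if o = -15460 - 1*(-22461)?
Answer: 15234/22403 ≈ 0.68000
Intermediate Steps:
o = 7001 (o = -15460 + 22461 = 7001)
(23467 + o)/(-2619 + 47425) = (23467 + 7001)/(-2619 + 47425) = 30468/44806 = 30468*(1/44806) = 15234/22403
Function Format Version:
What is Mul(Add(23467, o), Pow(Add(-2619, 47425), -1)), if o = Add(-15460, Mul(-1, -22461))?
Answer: Rational(15234, 22403) ≈ 0.68000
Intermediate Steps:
o = 7001 (o = Add(-15460, 22461) = 7001)
Mul(Add(23467, o), Pow(Add(-2619, 47425), -1)) = Mul(Add(23467, 7001), Pow(Add(-2619, 47425), -1)) = Mul(30468, Pow(44806, -1)) = Mul(30468, Rational(1, 44806)) = Rational(15234, 22403)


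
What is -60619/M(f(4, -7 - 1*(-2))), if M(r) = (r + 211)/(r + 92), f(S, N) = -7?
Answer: -303095/12 ≈ -25258.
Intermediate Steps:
M(r) = (211 + r)/(92 + r)
-60619/M(f(4, -7 - 1*(-2))) = -60619*(92 - 7)/(211 - 7) = -60619/(204/85) = -60619/((1/85)*204) = -60619/12/5 = -60619*5/12 = -303095/12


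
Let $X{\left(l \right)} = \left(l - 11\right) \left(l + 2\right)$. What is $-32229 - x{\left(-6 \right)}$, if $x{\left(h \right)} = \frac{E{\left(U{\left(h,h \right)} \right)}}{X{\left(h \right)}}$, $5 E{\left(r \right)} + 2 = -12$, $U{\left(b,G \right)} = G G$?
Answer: $- \frac{5478923}{170} \approx -32229.0$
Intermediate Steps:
$X{\left(l \right)} = \left(-11 + l\right) \left(2 + l\right)$
$U{\left(b,G \right)} = G^{2}$
$E{\left(r \right)} = - \frac{14}{5}$ ($E{\left(r \right)} = - \frac{2}{5} + \frac{1}{5} \left(-12\right) = - \frac{2}{5} - \frac{12}{5} = - \frac{14}{5}$)
$x{\left(h \right)} = - \frac{14}{5 \left(-22 + h^{2} - 9 h\right)}$
$-32229 - x{\left(-6 \right)} = -32229 - \frac{14}{5 \left(22 - \left(-6\right)^{2} + 9 \left(-6\right)\right)} = -32229 - \frac{14}{5 \left(22 - 36 - 54\right)} = -32229 - \frac{14}{5 \left(-68\right)} = -32229 - \frac{14}{5} \left(- \frac{1}{68}\right) = -32229 - - \frac{7}{170} = -32229 + \frac{7}{170} = - \frac{5478923}{170}$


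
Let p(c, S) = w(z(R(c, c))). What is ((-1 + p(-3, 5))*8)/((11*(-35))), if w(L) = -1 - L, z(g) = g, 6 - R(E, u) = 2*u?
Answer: 16/55 ≈ 0.29091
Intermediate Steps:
R(E, u) = 6 - 2*u
p(c, S) = -7 + 2*c (p(c, S) = -1 - (6 - 2*c) = -1 + (-6 + 2*c) = -7 + 2*c)
((-1 + p(-3, 5))*8)/((11*(-35))) = ((-1 + (-7 + 2*(-3)))*8)/((11*(-35))) = ((-1 + (-7 - 6))*8)/(-385) = ((-1 - 13)*8)*(-1/385) = -14*8*(-1/385) = -112*(-1/385) = 16/55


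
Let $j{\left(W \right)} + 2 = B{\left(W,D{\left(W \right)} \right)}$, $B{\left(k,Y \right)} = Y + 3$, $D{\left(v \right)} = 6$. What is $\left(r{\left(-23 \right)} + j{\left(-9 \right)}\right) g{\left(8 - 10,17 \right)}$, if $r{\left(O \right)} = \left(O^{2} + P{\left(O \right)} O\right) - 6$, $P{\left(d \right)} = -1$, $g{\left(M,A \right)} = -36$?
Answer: $-19908$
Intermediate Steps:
$B{\left(k,Y \right)} = 3 + Y$
$j{\left(W \right)} = 7$ ($j{\left(W \right)} = -2 + \left(3 + 6\right) = -2 + 9 = 7$)
$r{\left(O \right)} = -6 + O^{2} - O$ ($r{\left(O \right)} = \left(O^{2} - O\right) - 6 = -6 + O^{2} - O$)
$\left(r{\left(-23 \right)} + j{\left(-9 \right)}\right) g{\left(8 - 10,17 \right)} = \left(\left(-6 + \left(-23\right)^{2} - -23\right) + 7\right) \left(-36\right) = \left(\left(-6 + 529 + 23\right) + 7\right) \left(-36\right) = \left(546 + 7\right) \left(-36\right) = 553 \left(-36\right) = -19908$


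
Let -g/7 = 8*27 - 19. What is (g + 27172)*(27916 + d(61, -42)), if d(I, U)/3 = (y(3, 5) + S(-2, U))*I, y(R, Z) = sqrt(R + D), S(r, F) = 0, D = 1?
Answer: 729477626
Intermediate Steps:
y(R, Z) = sqrt(1 + R) (y(R, Z) = sqrt(R + 1) = sqrt(1 + R))
g = -1379 (g = -7*(8*27 - 19) = -7*(216 - 19) = -7*197 = -1379)
d(I, U) = 6*I (d(I, U) = 3*((sqrt(1 + 3) + 0)*I) = 3*((sqrt(4) + 0)*I) = 3*((2 + 0)*I) = 3*(2*I) = 6*I)
(g + 27172)*(27916 + d(61, -42)) = (-1379 + 27172)*(27916 + 6*61) = 25793*(27916 + 366) = 25793*28282 = 729477626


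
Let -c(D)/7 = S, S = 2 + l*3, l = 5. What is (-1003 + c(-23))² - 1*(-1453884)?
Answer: 2712768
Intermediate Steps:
S = 17 (S = 2 + 5*3 = 2 + 15 = 17)
c(D) = -119 (c(D) = -7*17 = -119)
(-1003 + c(-23))² - 1*(-1453884) = (-1003 - 119)² - 1*(-1453884) = (-1122)² + 1453884 = 1258884 + 1453884 = 2712768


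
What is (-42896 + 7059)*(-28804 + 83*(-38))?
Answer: 1145278846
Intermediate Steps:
(-42896 + 7059)*(-28804 + 83*(-38)) = -35837*(-28804 - 3154) = -35837*(-31958) = 1145278846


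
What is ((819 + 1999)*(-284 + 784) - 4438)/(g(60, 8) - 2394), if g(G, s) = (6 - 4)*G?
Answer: -702281/1137 ≈ -617.66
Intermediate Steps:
g(G, s) = 2*G
((819 + 1999)*(-284 + 784) - 4438)/(g(60, 8) - 2394) = ((819 + 1999)*(-284 + 784) - 4438)/(2*60 - 2394) = (2818*500 - 4438)/(120 - 2394) = (1409000 - 4438)/(-2274) = 1404562*(-1/2274) = -702281/1137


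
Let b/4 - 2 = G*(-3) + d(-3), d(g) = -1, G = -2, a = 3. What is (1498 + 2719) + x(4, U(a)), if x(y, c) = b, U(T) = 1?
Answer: 4245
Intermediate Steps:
b = 28 (b = 8 + 4*(-2*(-3) - 1) = 8 + 4*(6 - 1) = 8 + 4*5 = 8 + 20 = 28)
x(y, c) = 28
(1498 + 2719) + x(4, U(a)) = (1498 + 2719) + 28 = 4217 + 28 = 4245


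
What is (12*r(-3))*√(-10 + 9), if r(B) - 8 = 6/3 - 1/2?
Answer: 114*I ≈ 114.0*I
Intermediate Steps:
r(B) = 19/2 (r(B) = 8 + (6/3 - 1/2) = 8 + (6*(⅓) - 1*½) = 8 + (2 - ½) = 8 + 3/2 = 19/2)
(12*r(-3))*√(-10 + 9) = (12*(19/2))*√(-10 + 9) = 114*√(-1) = 114*I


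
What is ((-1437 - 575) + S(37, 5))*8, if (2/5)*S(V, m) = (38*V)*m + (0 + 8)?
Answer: 124664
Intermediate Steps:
S(V, m) = 20 + 95*V*m (S(V, m) = 5*((38*V)*m + (0 + 8))/2 = 5*(38*V*m + 8)/2 = 5*(8 + 38*V*m)/2 = 20 + 95*V*m)
((-1437 - 575) + S(37, 5))*8 = ((-1437 - 575) + (20 + 95*37*5))*8 = (-2012 + (20 + 17575))*8 = (-2012 + 17595)*8 = 15583*8 = 124664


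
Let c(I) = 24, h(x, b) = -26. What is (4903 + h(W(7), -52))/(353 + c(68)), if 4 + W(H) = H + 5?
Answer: 4877/377 ≈ 12.936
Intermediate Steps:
W(H) = 1 + H (W(H) = -4 + (H + 5) = -4 + (5 + H) = 1 + H)
(4903 + h(W(7), -52))/(353 + c(68)) = (4903 - 26)/(353 + 24) = 4877/377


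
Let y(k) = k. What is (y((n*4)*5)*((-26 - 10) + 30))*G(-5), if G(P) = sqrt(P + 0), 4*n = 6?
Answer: -180*I*sqrt(5) ≈ -402.49*I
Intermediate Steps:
n = 3/2 (n = (1/4)*6 = 3/2 ≈ 1.5000)
G(P) = sqrt(P)
(y((n*4)*5)*((-26 - 10) + 30))*G(-5) = ((((3/2)*4)*5)*((-26 - 10) + 30))*sqrt(-5) = ((6*5)*(-36 + 30))*(I*sqrt(5)) = (30*(-6))*(I*sqrt(5)) = -180*I*sqrt(5)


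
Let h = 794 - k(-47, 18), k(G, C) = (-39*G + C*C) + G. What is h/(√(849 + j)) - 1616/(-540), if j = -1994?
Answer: 404/135 + 1316*I*√1145/1145 ≈ 2.9926 + 38.891*I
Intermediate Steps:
k(G, C) = C² - 38*G (k(G, C) = (-39*G + C²) + G = (C² - 39*G) + G = C² - 38*G)
h = -1316 (h = 794 - (18² - 38*(-47)) = 794 - (324 + 1786) = 794 - 1*2110 = 794 - 2110 = -1316)
h/(√(849 + j)) - 1616/(-540) = -1316/√(849 - 1994) - 1616/(-540) = -1316*(-I*√1145/1145) - 1616*(-1/540) = -1316*(-I*√1145/1145) + 404/135 = -(-1316)*I*√1145/1145 + 404/135 = 1316*I*√1145/1145 + 404/135 = 404/135 + 1316*I*√1145/1145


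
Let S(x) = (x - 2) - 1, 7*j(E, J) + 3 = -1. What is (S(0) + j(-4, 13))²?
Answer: 625/49 ≈ 12.755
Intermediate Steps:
j(E, J) = -4/7 (j(E, J) = -3/7 + (⅐)*(-1) = -3/7 - ⅐ = -4/7)
S(x) = -3 + x (S(x) = (-2 + x) - 1 = -3 + x)
(S(0) + j(-4, 13))² = ((-3 + 0) - 4/7)² = (-3 - 4/7)² = (-25/7)² = 625/49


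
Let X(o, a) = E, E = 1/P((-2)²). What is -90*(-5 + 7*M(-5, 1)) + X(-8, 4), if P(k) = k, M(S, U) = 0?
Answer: 1801/4 ≈ 450.25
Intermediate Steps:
E = ¼ (E = 1/((-2)²) = 1/4 = ¼ ≈ 0.25000)
X(o, a) = ¼
-90*(-5 + 7*M(-5, 1)) + X(-8, 4) = -90*(-5 + 7*0) + ¼ = -90*(-5 + 0) + ¼ = -90*(-5) + ¼ = 450 + ¼ = 1801/4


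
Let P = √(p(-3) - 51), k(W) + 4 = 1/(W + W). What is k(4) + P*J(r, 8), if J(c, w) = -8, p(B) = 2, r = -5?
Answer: -31/8 - 56*I ≈ -3.875 - 56.0*I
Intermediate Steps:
k(W) = -4 + 1/(2*W) (k(W) = -4 + 1/(W + W) = -4 + 1/(2*W))
P = 7*I (P = √(2 - 51) = √(-49) = 7*I ≈ 7.0*I)
k(4) + P*J(r, 8) = (-4 + (½)/4) + (7*I)*(-8) = (-4 + (½)*(¼)) - 56*I = (-4 + ⅛) - 56*I = -31/8 - 56*I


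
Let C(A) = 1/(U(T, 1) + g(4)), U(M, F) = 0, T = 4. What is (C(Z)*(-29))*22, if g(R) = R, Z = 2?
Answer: -319/2 ≈ -159.50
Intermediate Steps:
C(A) = ¼ (C(A) = 1/(0 + 4) = 1/4 = ¼)
(C(Z)*(-29))*22 = ((¼)*(-29))*22 = -29/4*22 = -319/2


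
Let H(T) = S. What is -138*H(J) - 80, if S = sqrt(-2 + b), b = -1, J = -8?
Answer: -80 - 138*I*sqrt(3) ≈ -80.0 - 239.02*I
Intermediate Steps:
S = I*sqrt(3) (S = sqrt(-2 - 1) = sqrt(-3) = I*sqrt(3) ≈ 1.732*I)
H(T) = I*sqrt(3)
-138*H(J) - 80 = -138*I*sqrt(3) - 80 = -80 - 138*I*sqrt(3)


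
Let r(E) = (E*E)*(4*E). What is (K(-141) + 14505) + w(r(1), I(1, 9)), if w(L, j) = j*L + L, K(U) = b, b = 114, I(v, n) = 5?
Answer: 14643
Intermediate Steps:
r(E) = 4*E³ (r(E) = E²*(4*E) = 4*E³)
K(U) = 114
w(L, j) = L + L*j (w(L, j) = L*j + L = L + L*j)
(K(-141) + 14505) + w(r(1), I(1, 9)) = (114 + 14505) + (4*1³)*(1 + 5) = 14619 + (4*1)*6 = 14619 + 4*6 = 14619 + 24 = 14643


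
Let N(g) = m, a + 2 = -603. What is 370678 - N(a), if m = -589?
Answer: 371267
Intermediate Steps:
a = -605 (a = -2 - 603 = -605)
N(g) = -589
370678 - N(a) = 370678 - 1*(-589) = 370678 + 589 = 371267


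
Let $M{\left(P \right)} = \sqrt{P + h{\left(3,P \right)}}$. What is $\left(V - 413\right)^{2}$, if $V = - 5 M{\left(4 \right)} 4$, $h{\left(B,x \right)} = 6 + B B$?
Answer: $178169 + 16520 \sqrt{19} \approx 2.5018 \cdot 10^{5}$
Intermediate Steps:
$h{\left(B,x \right)} = 6 + B^{2}$
$M{\left(P \right)} = \sqrt{15 + P}$ ($M{\left(P \right)} = \sqrt{P + \left(6 + 3^{2}\right)} = \sqrt{P + \left(6 + 9\right)} = \sqrt{P + 15} = \sqrt{15 + P}$)
$V = - 20 \sqrt{19}$ ($V = - 5 \sqrt{15 + 4} \cdot 4 = - 5 \sqrt{19} \cdot 4 = - 20 \sqrt{19} \approx -87.178$)
$\left(V - 413\right)^{2} = \left(- 20 \sqrt{19} - 413\right)^{2} = \left(-413 - 20 \sqrt{19}\right)^{2}$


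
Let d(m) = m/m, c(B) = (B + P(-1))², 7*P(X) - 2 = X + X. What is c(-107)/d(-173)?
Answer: 11449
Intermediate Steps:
P(X) = 2/7 + 2*X/7 (P(X) = 2/7 + (X + X)/7 = 2/7 + (2*X)/7 = 2/7 + 2*X/7)
c(B) = B² (c(B) = (B + (2/7 + (2/7)*(-1)))² = (B + (2/7 - 2/7))² = (B + 0)² = B²)
d(m) = 1
c(-107)/d(-173) = (-107)²/1 = 11449*1 = 11449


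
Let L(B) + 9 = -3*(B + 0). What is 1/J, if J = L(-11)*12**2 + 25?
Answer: 1/3481 ≈ 0.00028727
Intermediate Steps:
L(B) = -9 - 3*B (L(B) = -9 - 3*(B + 0) = -9 - 3*B)
J = 3481 (J = (-9 - 3*(-11))*12**2 + 25 = (-9 + 33)*144 + 25 = 24*144 + 25 = 3456 + 25 = 3481)
1/J = 1/3481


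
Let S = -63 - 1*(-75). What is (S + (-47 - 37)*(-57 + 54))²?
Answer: 69696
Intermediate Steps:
S = 12 (S = -63 + 75 = 12)
(S + (-47 - 37)*(-57 + 54))² = (12 + (-47 - 37)*(-57 + 54))² = (12 - 84*(-3))² = (12 + 252)² = 264² = 69696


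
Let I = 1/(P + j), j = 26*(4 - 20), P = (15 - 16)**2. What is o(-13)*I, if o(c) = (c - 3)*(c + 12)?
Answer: -16/415 ≈ -0.038554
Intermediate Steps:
o(c) = (-3 + c)*(12 + c)
P = 1 (P = (-1)**2 = 1)
j = -416 (j = 26*(-16) = -416)
I = -1/415 (I = 1/(1 - 416) = 1/(-415) = -1/415 ≈ -0.0024096)
o(-13)*I = (-36 + (-13)**2 + 9*(-13))*(-1/415) = (-36 + 169 - 117)*(-1/415) = 16*(-1/415) = -16/415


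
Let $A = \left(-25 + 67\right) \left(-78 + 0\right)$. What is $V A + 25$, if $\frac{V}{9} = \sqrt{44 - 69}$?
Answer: $25 - 147420 i \approx 25.0 - 1.4742 \cdot 10^{5} i$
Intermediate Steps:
$A = -3276$ ($A = 42 \left(-78\right) = -3276$)
$V = 45 i$ ($V = 9 \sqrt{44 - 69} = 9 \sqrt{-25} = 9 \cdot 5 i = 45 i \approx 45.0 i$)
$V A + 25 = 45 i \left(-3276\right) + 25 = - 147420 i + 25 = 25 - 147420 i$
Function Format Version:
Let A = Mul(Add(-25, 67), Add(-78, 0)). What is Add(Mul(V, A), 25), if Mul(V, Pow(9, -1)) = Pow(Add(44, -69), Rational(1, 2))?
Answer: Add(25, Mul(-147420, I)) ≈ Add(25.000, Mul(-1.4742e+5, I))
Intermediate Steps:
A = -3276 (A = Mul(42, -78) = -3276)
V = Mul(45, I) (V = Mul(9, Pow(Add(44, -69), Rational(1, 2))) = Mul(9, Pow(-25, Rational(1, 2))) = Mul(9, Mul(5, I)) = Mul(45, I) ≈ Mul(45.000, I))
Add(Mul(V, A), 25) = Add(Mul(Mul(45, I), -3276), 25) = Add(Mul(-147420, I), 25) = Add(25, Mul(-147420, I))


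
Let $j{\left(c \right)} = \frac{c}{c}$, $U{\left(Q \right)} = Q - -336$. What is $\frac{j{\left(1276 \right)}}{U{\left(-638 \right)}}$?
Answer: $- \frac{1}{302} \approx -0.0033113$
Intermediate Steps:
$U{\left(Q \right)} = 336 + Q$ ($U{\left(Q \right)} = Q + 336 = 336 + Q$)
$j{\left(c \right)} = 1$
$\frac{j{\left(1276 \right)}}{U{\left(-638 \right)}} = 1 \frac{1}{336 - 638} = 1 \frac{1}{-302} = 1 \left(- \frac{1}{302}\right) = - \frac{1}{302}$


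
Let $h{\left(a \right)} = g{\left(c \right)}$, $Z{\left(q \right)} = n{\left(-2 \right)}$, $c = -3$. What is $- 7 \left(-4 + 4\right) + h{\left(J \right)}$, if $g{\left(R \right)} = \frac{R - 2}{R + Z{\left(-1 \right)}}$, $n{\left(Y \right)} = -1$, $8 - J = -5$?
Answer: $\frac{5}{4} \approx 1.25$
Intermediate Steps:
$J = 13$ ($J = 8 - -5 = 8 + 5 = 13$)
$Z{\left(q \right)} = -1$
$g{\left(R \right)} = \frac{-2 + R}{-1 + R}$ ($g{\left(R \right)} = \frac{R - 2}{R - 1} = \frac{-2 + R}{-1 + R}$)
$h{\left(a \right)} = \frac{5}{4}$ ($h{\left(a \right)} = \frac{-2 - 3}{-1 - 3} = \frac{1}{-4} \left(-5\right) = \left(- \frac{1}{4}\right) \left(-5\right) = \frac{5}{4}$)
$- 7 \left(-4 + 4\right) + h{\left(J \right)} = - 7 \left(-4 + 4\right) + \frac{5}{4} = \left(-7\right) 0 + \frac{5}{4} = 0 + \frac{5}{4} = \frac{5}{4}$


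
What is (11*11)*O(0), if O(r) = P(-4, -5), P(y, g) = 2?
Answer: 242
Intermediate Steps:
O(r) = 2
(11*11)*O(0) = (11*11)*2 = 121*2 = 242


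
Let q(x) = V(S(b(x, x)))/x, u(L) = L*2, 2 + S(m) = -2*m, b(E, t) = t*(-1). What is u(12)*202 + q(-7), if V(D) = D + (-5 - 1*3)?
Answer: 33960/7 ≈ 4851.4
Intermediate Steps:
b(E, t) = -t
S(m) = -2 - 2*m
V(D) = -8 + D (V(D) = D + (-5 - 3) = D - 8 = -8 + D)
u(L) = 2*L
q(x) = (-10 + 2*x)/x (q(x) = (-8 + (-2 - (-2)*x))/x = (-8 + (-2 + 2*x))/x = (-10 + 2*x)/x)
u(12)*202 + q(-7) = (2*12)*202 + (2 - 10/(-7)) = 24*202 + (2 - 10*(-⅐)) = 4848 + (2 + 10/7) = 4848 + 24/7 = 33960/7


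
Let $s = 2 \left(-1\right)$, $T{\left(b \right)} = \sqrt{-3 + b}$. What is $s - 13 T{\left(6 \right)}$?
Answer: $-2 - 13 \sqrt{3} \approx -24.517$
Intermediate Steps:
$s = -2$
$s - 13 T{\left(6 \right)} = -2 - 13 \sqrt{-3 + 6} = -2 - 13 \sqrt{3}$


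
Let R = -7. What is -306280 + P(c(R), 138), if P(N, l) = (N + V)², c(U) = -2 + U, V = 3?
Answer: -306244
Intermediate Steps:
P(N, l) = (3 + N)² (P(N, l) = (N + 3)² = (3 + N)²)
-306280 + P(c(R), 138) = -306280 + (3 + (-2 - 7))² = -306280 + (3 - 9)² = -306280 + (-6)² = -306280 + 36 = -306244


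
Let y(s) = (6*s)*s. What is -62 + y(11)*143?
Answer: 103756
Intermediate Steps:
y(s) = 6*s²
-62 + y(11)*143 = -62 + (6*11²)*143 = -62 + (6*121)*143 = -62 + 726*143 = -62 + 103818 = 103756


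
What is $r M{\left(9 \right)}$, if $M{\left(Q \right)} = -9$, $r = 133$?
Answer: $-1197$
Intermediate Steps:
$r M{\left(9 \right)} = 133 \left(-9\right) = -1197$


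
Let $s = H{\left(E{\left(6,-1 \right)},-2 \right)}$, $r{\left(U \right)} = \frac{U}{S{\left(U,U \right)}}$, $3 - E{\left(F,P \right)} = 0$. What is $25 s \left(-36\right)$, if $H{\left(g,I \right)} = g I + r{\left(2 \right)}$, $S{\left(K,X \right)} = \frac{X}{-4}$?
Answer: $9000$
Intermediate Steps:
$E{\left(F,P \right)} = 3$ ($E{\left(F,P \right)} = 3 - 0 = 3 + 0 = 3$)
$S{\left(K,X \right)} = - \frac{X}{4}$ ($S{\left(K,X \right)} = X \left(- \frac{1}{4}\right) = - \frac{X}{4}$)
$r{\left(U \right)} = -4$ ($r{\left(U \right)} = \frac{U}{\left(- \frac{1}{4}\right) U} = U \left(- \frac{4}{U}\right) = -4$)
$H{\left(g,I \right)} = -4 + I g$ ($H{\left(g,I \right)} = g I - 4 = I g - 4 = -4 + I g$)
$s = -10$ ($s = -4 - 6 = -10$)
$25 s \left(-36\right) = 25 \left(-10\right) \left(-36\right) = \left(-250\right) \left(-36\right) = 9000$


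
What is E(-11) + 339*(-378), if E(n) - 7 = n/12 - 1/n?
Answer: -16913929/132 ≈ -1.2814e+5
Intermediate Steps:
E(n) = 7 - 1/n + n/12 (E(n) = 7 + (n/12 - 1/n) = 7 + (-1/n + n/12) = 7 - 1/n + n/12)
E(-11) + 339*(-378) = (7 - 1/(-11) + (1/12)*(-11)) + 339*(-378) = (7 - 1*(-1/11) - 11/12) - 128142 = (7 + 1/11 - 11/12) - 128142 = 815/132 - 128142 = -16913929/132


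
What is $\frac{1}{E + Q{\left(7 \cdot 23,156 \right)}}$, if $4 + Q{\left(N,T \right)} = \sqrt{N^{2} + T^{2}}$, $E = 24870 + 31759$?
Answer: $\frac{56625}{3206340368} - \frac{\sqrt{50257}}{3206340368} \approx 1.759 \cdot 10^{-5}$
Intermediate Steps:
$E = 56629$
$Q{\left(N,T \right)} = -4 + \sqrt{N^{2} + T^{2}}$
$\frac{1}{E + Q{\left(7 \cdot 23,156 \right)}} = \frac{1}{56629 - \left(4 - \sqrt{\left(7 \cdot 23\right)^{2} + 156^{2}}\right)} = \frac{1}{56629 - \left(4 - \sqrt{161^{2} + 24336}\right)} = \frac{1}{56629 - \left(4 - \sqrt{25921 + 24336}\right)} = \frac{1}{56629 - \left(4 - \sqrt{50257}\right)} = \frac{1}{56625 + \sqrt{50257}}$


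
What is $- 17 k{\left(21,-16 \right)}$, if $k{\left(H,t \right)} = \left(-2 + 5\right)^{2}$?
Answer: $-153$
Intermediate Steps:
$k{\left(H,t \right)} = 9$ ($k{\left(H,t \right)} = 3^{2} = 9$)
$- 17 k{\left(21,-16 \right)} = \left(-17\right) 9 = -153$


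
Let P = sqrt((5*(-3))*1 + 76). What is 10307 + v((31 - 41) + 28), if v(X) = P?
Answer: 10307 + sqrt(61) ≈ 10315.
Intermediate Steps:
P = sqrt(61) (P = sqrt(-15*1 + 76) = sqrt(-15 + 76) = sqrt(61) ≈ 7.8102)
v(X) = sqrt(61)
10307 + v((31 - 41) + 28) = 10307 + sqrt(61)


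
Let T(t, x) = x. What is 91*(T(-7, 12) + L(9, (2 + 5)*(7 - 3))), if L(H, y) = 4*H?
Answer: 4368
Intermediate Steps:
91*(T(-7, 12) + L(9, (2 + 5)*(7 - 3))) = 91*(12 + 4*9) = 91*(12 + 36) = 91*48 = 4368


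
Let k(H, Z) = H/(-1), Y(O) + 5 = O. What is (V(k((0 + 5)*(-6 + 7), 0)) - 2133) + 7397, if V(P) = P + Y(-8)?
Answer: 5246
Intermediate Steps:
Y(O) = -5 + O
k(H, Z) = -H (k(H, Z) = H*(-1) = -H)
V(P) = -13 + P (V(P) = P + (-5 - 8) = P - 13 = -13 + P)
(V(k((0 + 5)*(-6 + 7), 0)) - 2133) + 7397 = ((-13 - (0 + 5)*(-6 + 7)) - 2133) + 7397 = ((-13 - 5) - 2133) + 7397 = (-18 - 2133) + 7397 = -2151 + 7397 = 5246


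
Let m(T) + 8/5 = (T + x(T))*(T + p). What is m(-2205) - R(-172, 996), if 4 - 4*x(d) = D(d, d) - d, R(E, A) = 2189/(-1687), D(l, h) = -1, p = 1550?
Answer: 15221165824/8435 ≈ 1.8045e+6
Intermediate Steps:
R(E, A) = -2189/1687 (R(E, A) = 2189*(-1/1687) = -2189/1687)
x(d) = 5/4 + d/4 (x(d) = 1 - (-1 - d)/4 = 1 + (1/4 + d/4) = 5/4 + d/4)
m(T) = -8/5 + (1550 + T)*(5/4 + 5*T/4) (m(T) = -8/5 + (T + (5/4 + T/4))*(T + 1550) = -8/5 + (5/4 + 5*T/4)*(1550 + T) = -8/5 + (1550 + T)*(5/4 + 5*T/4))
m(-2205) - R(-172, 996) = (19359/10 + (5/4)*(-2205)**2 + (7755/4)*(-2205)) - 1*(-2189/1687) = (19359/10 + (5/4)*4862025 - 17099775/4) + 2189/1687 = (19359/10 + 24310125/4 - 17099775/4) + 2189/1687 = 9022617/5 + 2189/1687 = 15221165824/8435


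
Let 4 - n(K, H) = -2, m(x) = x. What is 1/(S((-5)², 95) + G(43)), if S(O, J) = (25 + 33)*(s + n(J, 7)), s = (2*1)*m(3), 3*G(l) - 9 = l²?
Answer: 3/3946 ≈ 0.00076026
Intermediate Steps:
n(K, H) = 6 (n(K, H) = 4 - 1*(-2) = 4 + 2 = 6)
G(l) = 3 + l²/3
s = 6 (s = (2*1)*3 = 2*3 = 6)
S(O, J) = 696 (S(O, J) = (25 + 33)*(6 + 6) = 58*12 = 696)
1/(S((-5)², 95) + G(43)) = 1/(696 + (3 + (⅓)*43²)) = 1/(696 + (3 + (⅓)*1849)) = 1/(696 + (3 + 1849/3)) = 1/(696 + 1858/3) = 1/(3946/3) = 3/3946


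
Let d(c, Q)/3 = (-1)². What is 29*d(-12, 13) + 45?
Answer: 132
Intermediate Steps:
d(c, Q) = 3 (d(c, Q) = 3*(-1)² = 3*1 = 3)
29*d(-12, 13) + 45 = 29*3 + 45 = 87 + 45 = 132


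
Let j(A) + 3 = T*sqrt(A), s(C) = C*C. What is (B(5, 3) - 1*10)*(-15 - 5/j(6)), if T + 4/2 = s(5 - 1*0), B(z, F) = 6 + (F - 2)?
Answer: 9498/211 + 23*sqrt(6)/211 ≈ 45.281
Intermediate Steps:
s(C) = C**2
B(z, F) = 4 + F (B(z, F) = 6 + (-2 + F) = 4 + F)
T = 23 (T = -2 + (5 - 1*0)**2 = -2 + (5 + 0)**2 = -2 + 5**2 = -2 + 25 = 23)
j(A) = -3 + 23*sqrt(A)
(B(5, 3) - 1*10)*(-15 - 5/j(6)) = ((4 + 3) - 1*10)*(-15 - 5/(-3 + 23*sqrt(6))) = (7 - 10)*(-15 - 5/(-3 + 23*sqrt(6))) = -3*(-15 - 5/(-3 + 23*sqrt(6))) = 45 + 15/(-3 + 23*sqrt(6))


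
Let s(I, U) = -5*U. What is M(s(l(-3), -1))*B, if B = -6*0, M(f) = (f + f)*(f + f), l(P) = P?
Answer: 0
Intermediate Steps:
M(f) = 4*f² (M(f) = (2*f)*(2*f) = 4*f²)
B = 0
M(s(l(-3), -1))*B = (4*(-5*(-1))²)*0 = (4*5²)*0 = (4*25)*0 = 100*0 = 0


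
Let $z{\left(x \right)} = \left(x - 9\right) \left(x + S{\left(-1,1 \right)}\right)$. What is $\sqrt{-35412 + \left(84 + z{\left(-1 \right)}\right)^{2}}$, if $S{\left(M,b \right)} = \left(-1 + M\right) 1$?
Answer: $4 i \sqrt{1401} \approx 149.72 i$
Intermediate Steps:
$S{\left(M,b \right)} = -1 + M$
$z{\left(x \right)} = \left(-9 + x\right) \left(-2 + x\right)$ ($z{\left(x \right)} = \left(x - 9\right) \left(x - 2\right) = \left(-9 + x\right) \left(x - 2\right) = \left(-9 + x\right) \left(-2 + x\right)$)
$\sqrt{-35412 + \left(84 + z{\left(-1 \right)}\right)^{2}} = \sqrt{-35412 + \left(84 + \left(18 + \left(-1\right)^{2} - -11\right)\right)^{2}} = \sqrt{-35412 + \left(84 + \left(18 + 1 + 11\right)\right)^{2}} = \sqrt{-35412 + \left(84 + 30\right)^{2}} = \sqrt{-35412 + 114^{2}} = \sqrt{-35412 + 12996} = \sqrt{-22416} = 4 i \sqrt{1401}$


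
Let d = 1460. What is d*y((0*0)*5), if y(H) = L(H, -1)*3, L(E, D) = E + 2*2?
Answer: 17520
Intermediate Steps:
L(E, D) = 4 + E (L(E, D) = E + 4 = 4 + E)
y(H) = 12 + 3*H (y(H) = (4 + H)*3 = 12 + 3*H)
d*y((0*0)*5) = 1460*(12 + 3*((0*0)*5)) = 1460*(12 + 3*(0*5)) = 1460*(12 + 3*0) = 1460*(12 + 0) = 1460*12 = 17520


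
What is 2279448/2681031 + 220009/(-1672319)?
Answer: 1074037750211/1494513026963 ≈ 0.71865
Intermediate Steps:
2279448/2681031 + 220009/(-1672319) = 2279448*(1/2681031) + 220009*(-1/1672319) = 759816/893677 - 220009/1672319 = 1074037750211/1494513026963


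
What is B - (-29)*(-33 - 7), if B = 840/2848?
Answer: -412855/356 ≈ -1159.7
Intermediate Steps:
B = 105/356 (B = 840*(1/2848) = 105/356 ≈ 0.29494)
B - (-29)*(-33 - 7) = 105/356 - (-29)*(-33 - 7) = 105/356 - (-29)*(-40) = 105/356 - 1*1160 = 105/356 - 1160 = -412855/356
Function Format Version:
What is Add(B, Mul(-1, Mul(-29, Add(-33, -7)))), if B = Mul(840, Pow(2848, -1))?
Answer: Rational(-412855, 356) ≈ -1159.7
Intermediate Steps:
B = Rational(105, 356) (B = Mul(840, Rational(1, 2848)) = Rational(105, 356) ≈ 0.29494)
Add(B, Mul(-1, Mul(-29, Add(-33, -7)))) = Add(Rational(105, 356), Mul(-1, Mul(-29, Add(-33, -7)))) = Add(Rational(105, 356), Mul(-1, Mul(-29, -40))) = Add(Rational(105, 356), Mul(-1, 1160)) = Add(Rational(105, 356), -1160) = Rational(-412855, 356)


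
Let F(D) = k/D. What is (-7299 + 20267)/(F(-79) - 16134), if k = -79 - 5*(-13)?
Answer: -256118/318643 ≈ -0.80378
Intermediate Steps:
k = -14 (k = -79 + 65 = -14)
F(D) = -14/D
(-7299 + 20267)/(F(-79) - 16134) = (-7299 + 20267)/(-14/(-79) - 16134) = 12968/(-14*(-1/79) - 16134) = 12968/(14/79 - 16134) = 12968/(-1274572/79) = 12968*(-79/1274572) = -256118/318643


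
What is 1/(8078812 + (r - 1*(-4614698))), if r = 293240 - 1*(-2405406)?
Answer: 1/15392156 ≈ 6.4968e-8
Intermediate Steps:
r = 2698646 (r = 293240 + 2405406 = 2698646)
1/(8078812 + (r - 1*(-4614698))) = 1/(8078812 + (2698646 - 1*(-4614698))) = 1/(8078812 + (2698646 + 4614698)) = 1/(8078812 + 7313344) = 1/15392156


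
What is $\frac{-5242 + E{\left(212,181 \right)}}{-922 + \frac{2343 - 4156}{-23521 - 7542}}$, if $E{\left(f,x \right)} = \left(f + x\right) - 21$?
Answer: $\frac{151276810}{28638273} \approx 5.2823$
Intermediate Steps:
$E{\left(f,x \right)} = -21 + f + x$
$\frac{-5242 + E{\left(212,181 \right)}}{-922 + \frac{2343 - 4156}{-23521 - 7542}} = \frac{-5242 + \left(-21 + 212 + 181\right)}{-922 + \frac{2343 - 4156}{-23521 - 7542}} = \frac{-5242 + 372}{-922 - \frac{1813}{-31063}} = - \frac{4870}{-922 - - \frac{1813}{31063}} = - \frac{4870}{-922 + \frac{1813}{31063}} = - \frac{4870}{- \frac{28638273}{31063}} = \left(-4870\right) \left(- \frac{31063}{28638273}\right) = \frac{151276810}{28638273}$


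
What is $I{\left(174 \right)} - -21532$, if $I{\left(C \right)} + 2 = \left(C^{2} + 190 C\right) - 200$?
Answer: $84666$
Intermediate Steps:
$I{\left(C \right)} = -202 + C^{2} + 190 C$ ($I{\left(C \right)} = -2 - \left(200 - C^{2} - 190 C\right) = -2 + \left(-200 + C^{2} + 190 C\right) = -202 + C^{2} + 190 C$)
$I{\left(174 \right)} - -21532 = \left(-202 + 174^{2} + 190 \cdot 174\right) - -21532 = \left(-202 + 30276 + 33060\right) + 21532 = 63134 + 21532 = 84666$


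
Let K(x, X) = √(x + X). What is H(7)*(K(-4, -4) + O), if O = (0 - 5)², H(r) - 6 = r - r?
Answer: 150 + 12*I*√2 ≈ 150.0 + 16.971*I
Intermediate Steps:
K(x, X) = √(X + x)
H(r) = 6 (H(r) = 6 + (r - r) = 6 + 0 = 6)
O = 25 (O = (-5)² = 25)
H(7)*(K(-4, -4) + O) = 6*(√(-4 - 4) + 25) = 6*(√(-8) + 25) = 6*(2*I*√2 + 25) = 6*(25 + 2*I*√2) = 150 + 12*I*√2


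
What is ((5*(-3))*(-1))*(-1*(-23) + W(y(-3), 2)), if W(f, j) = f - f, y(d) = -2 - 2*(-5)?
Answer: 345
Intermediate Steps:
y(d) = 8 (y(d) = -2 + 10 = 8)
W(f, j) = 0
((5*(-3))*(-1))*(-1*(-23) + W(y(-3), 2)) = ((5*(-3))*(-1))*(-1*(-23) + 0) = (-15*(-1))*(23 + 0) = 15*23 = 345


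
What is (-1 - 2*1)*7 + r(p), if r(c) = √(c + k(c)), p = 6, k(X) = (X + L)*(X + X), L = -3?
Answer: -21 + √42 ≈ -14.519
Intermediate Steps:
k(X) = 2*X*(-3 + X) (k(X) = (X - 3)*(X + X) = (-3 + X)*(2*X) = 2*X*(-3 + X))
r(c) = √(c + 2*c*(-3 + c))
(-1 - 2*1)*7 + r(p) = (-1 - 2*1)*7 + √(6*(-5 + 2*6)) = (-1 - 2)*7 + √(6*(-5 + 12)) = -3*7 + √(6*7) = -21 + √42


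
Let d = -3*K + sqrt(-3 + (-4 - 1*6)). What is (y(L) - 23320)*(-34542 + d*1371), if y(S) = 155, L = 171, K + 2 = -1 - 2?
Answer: 323777205 - 31759215*I*sqrt(13) ≈ 3.2378e+8 - 1.1451e+8*I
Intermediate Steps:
K = -5 (K = -2 + (-1 - 2) = -2 - 3 = -5)
d = 15 + I*sqrt(13) (d = -3*(-5) + sqrt(-3 + (-4 - 1*6)) = 15 + sqrt(-3 + (-4 - 6)) = 15 + sqrt(-3 - 10) = 15 + sqrt(-13) = 15 + I*sqrt(13) ≈ 15.0 + 3.6056*I)
(y(L) - 23320)*(-34542 + d*1371) = (155 - 23320)*(-34542 + (15 + I*sqrt(13))*1371) = -23165*(-34542 + (20565 + 1371*I*sqrt(13))) = -23165*(-13977 + 1371*I*sqrt(13)) = 323777205 - 31759215*I*sqrt(13)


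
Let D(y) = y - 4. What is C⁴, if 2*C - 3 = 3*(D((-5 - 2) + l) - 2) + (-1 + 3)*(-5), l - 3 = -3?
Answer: 279841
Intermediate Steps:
l = 0 (l = 3 - 3 = 0)
D(y) = -4 + y
C = -23 (C = 3/2 + (3*((-4 + ((-5 - 2) + 0)) - 2) + (-1 + 3)*(-5))/2 = 3/2 + (3*((-4 + (-7 + 0)) - 2) + 2*(-5))/2 = 3/2 + (3*((-4 - 7) - 2) - 10)/2 = 3/2 + (3*(-11 - 2) - 10)/2 = 3/2 + (3*(-13) - 10)/2 = 3/2 + (-39 - 10)/2 = 3/2 + (½)*(-49) = 3/2 - 49/2 = -23)
C⁴ = (-23)⁴ = 279841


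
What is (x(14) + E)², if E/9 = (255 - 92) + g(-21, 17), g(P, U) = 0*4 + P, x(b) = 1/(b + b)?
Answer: 1280566225/784 ≈ 1.6334e+6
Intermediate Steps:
x(b) = 1/(2*b)
g(P, U) = P (g(P, U) = 0 + P = P)
E = 1278 (E = 9*((255 - 92) - 21) = 9*(163 - 21) = 9*142 = 1278)
(x(14) + E)² = ((½)/14 + 1278)² = ((½)*(1/14) + 1278)² = (1/28 + 1278)² = (35785/28)² = 1280566225/784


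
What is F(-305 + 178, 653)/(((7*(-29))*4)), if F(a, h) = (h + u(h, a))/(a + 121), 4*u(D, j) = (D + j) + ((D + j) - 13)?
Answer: 1217/6496 ≈ 0.18735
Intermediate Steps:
u(D, j) = -13/4 + D/2 + j/2 (u(D, j) = ((D + j) + ((D + j) - 13))/4 = ((D + j) + (-13 + D + j))/4 = (-13 + 2*D + 2*j)/4 = -13/4 + D/2 + j/2)
F(a, h) = (-13/4 + a/2 + 3*h/2)/(121 + a) (F(a, h) = (h + (-13/4 + h/2 + a/2))/(a + 121) = (h + (-13/4 + a/2 + h/2))/(121 + a) = (-13/4 + a/2 + 3*h/2)/(121 + a))
F(-305 + 178, 653)/(((7*(-29))*4)) = ((-13 + 2*(-305 + 178) + 6*653)/(4*(121 + (-305 + 178))))/(((7*(-29))*4)) = ((-13 + 2*(-127) + 3918)/(4*(121 - 127)))/((-203*4)) = ((¼)*(-13 - 254 + 3918)/(-6))/(-812) = ((¼)*(-⅙)*3651)*(-1/812) = -1217/8*(-1/812) = 1217/6496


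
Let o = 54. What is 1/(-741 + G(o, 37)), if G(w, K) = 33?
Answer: -1/708 ≈ -0.0014124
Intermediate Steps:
1/(-741 + G(o, 37)) = 1/(-741 + 33) = 1/(-708) = -1/708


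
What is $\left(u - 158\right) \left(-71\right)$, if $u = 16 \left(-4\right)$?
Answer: $15762$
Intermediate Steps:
$u = -64$
$\left(u - 158\right) \left(-71\right) = \left(-64 - 158\right) \left(-71\right) = \left(-222\right) \left(-71\right) = 15762$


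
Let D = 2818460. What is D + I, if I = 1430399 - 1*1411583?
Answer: 2837276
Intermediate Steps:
I = 18816 (I = 1430399 - 1411583 = 18816)
D + I = 2818460 + 18816 = 2837276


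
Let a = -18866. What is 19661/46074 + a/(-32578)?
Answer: 107839153/107214198 ≈ 1.0058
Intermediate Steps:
19661/46074 + a/(-32578) = 19661/46074 - 18866/(-32578) = 19661*(1/46074) - 18866*(-1/32578) = 19661/46074 + 9433/16289 = 107839153/107214198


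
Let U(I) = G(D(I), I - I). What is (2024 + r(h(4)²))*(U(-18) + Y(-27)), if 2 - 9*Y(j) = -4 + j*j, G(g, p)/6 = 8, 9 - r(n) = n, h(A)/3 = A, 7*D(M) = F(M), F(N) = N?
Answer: -183233/3 ≈ -61078.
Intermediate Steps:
D(M) = M/7
h(A) = 3*A
r(n) = 9 - n
G(g, p) = 48 (G(g, p) = 6*8 = 48)
U(I) = 48
Y(j) = ⅔ - j²/9 (Y(j) = 2/9 - (-4 + j*j)/9 = 2/9 - (-4 + j²)/9 = 2/9 + (4/9 - j²/9) = ⅔ - j²/9)
(2024 + r(h(4)²))*(U(-18) + Y(-27)) = (2024 + (9 - (3*4)²))*(48 + (⅔ - ⅑*(-27)²)) = (2024 + (9 - 1*12²))*(48 + (⅔ - ⅑*729)) = (2024 + (9 - 1*144))*(48 + (⅔ - 81)) = (2024 + (9 - 144))*(48 - 241/3) = (2024 - 135)*(-97/3) = 1889*(-97/3) = -183233/3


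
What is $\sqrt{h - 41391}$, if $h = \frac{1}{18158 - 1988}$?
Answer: $\frac{i \sqrt{220866514770}}{2310} \approx 203.45 i$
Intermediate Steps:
$h = \frac{1}{16170} \approx 6.1843 \cdot 10^{-5}$
$\sqrt{h - 41391} = \sqrt{\frac{1}{16170} - 41391} = \sqrt{- \frac{669292469}{16170}} = \frac{i \sqrt{220866514770}}{2310}$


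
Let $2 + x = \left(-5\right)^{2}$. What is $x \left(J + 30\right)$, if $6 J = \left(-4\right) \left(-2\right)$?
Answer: $\frac{2162}{3} \approx 720.67$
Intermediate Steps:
$J = \frac{4}{3}$ ($J = \frac{\left(-4\right) \left(-2\right)}{6} = \frac{1}{6} \cdot 8 = \frac{4}{3} \approx 1.3333$)
$x = 23$ ($x = -2 + \left(-5\right)^{2} = -2 + 25 = 23$)
$x \left(J + 30\right) = 23 \left(\frac{4}{3} + 30\right) = 23 \cdot \frac{94}{3} = \frac{2162}{3}$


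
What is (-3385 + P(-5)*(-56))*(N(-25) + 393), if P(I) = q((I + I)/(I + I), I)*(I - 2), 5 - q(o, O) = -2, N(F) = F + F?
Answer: -219863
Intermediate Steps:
N(F) = 2*F
q(o, O) = 7 (q(o, O) = 5 - 1*(-2) = 5 + 2 = 7)
P(I) = -14 + 7*I (P(I) = 7*(I - 2) = 7*(-2 + I) = -14 + 7*I)
(-3385 + P(-5)*(-56))*(N(-25) + 393) = (-3385 + (-14 + 7*(-5))*(-56))*(2*(-25) + 393) = (-3385 + (-14 - 35)*(-56))*(-50 + 393) = (-3385 - 49*(-56))*343 = (-3385 + 2744)*343 = -641*343 = -219863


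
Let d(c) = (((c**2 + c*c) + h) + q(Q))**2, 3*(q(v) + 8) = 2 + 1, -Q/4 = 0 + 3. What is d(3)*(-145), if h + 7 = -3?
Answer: -145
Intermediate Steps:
h = -10 (h = -7 - 3 = -10)
Q = -12 (Q = -4*(0 + 3) = -4*3 = -12)
q(v) = -7 (q(v) = -8 + (2 + 1)/3 = -8 + (1/3)*3 = -8 + 1 = -7)
d(c) = (-17 + 2*c**2)**2 (d(c) = (((c**2 + c*c) - 10) - 7)**2 = (((c**2 + c**2) - 10) - 7)**2 = ((2*c**2 - 10) - 7)**2 = ((-10 + 2*c**2) - 7)**2 = (-17 + 2*c**2)**2)
d(3)*(-145) = (-17 + 2*3**2)**2*(-145) = (-17 + 2*9)**2*(-145) = (-17 + 18)**2*(-145) = 1**2*(-145) = 1*(-145) = -145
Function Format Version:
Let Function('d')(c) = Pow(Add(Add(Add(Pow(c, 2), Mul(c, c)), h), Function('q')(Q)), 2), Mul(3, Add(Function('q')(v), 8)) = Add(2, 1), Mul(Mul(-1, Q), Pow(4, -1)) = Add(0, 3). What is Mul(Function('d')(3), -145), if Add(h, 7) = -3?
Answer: -145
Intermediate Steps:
h = -10 (h = Add(-7, -3) = -10)
Q = -12 (Q = Mul(-4, Add(0, 3)) = Mul(-4, 3) = -12)
Function('q')(v) = -7 (Function('q')(v) = Add(-8, Mul(Rational(1, 3), Add(2, 1))) = Add(-8, Mul(Rational(1, 3), 3)) = Add(-8, 1) = -7)
Function('d')(c) = Pow(Add(-17, Mul(2, Pow(c, 2))), 2) (Function('d')(c) = Pow(Add(Add(Add(Pow(c, 2), Mul(c, c)), -10), -7), 2) = Pow(Add(Add(Add(Pow(c, 2), Pow(c, 2)), -10), -7), 2) = Pow(Add(Add(Mul(2, Pow(c, 2)), -10), -7), 2) = Pow(Add(Add(-10, Mul(2, Pow(c, 2))), -7), 2) = Pow(Add(-17, Mul(2, Pow(c, 2))), 2))
Mul(Function('d')(3), -145) = Mul(Pow(Add(-17, Mul(2, Pow(3, 2))), 2), -145) = Mul(Pow(Add(-17, Mul(2, 9)), 2), -145) = Mul(Pow(Add(-17, 18), 2), -145) = Mul(Pow(1, 2), -145) = Mul(1, -145) = -145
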